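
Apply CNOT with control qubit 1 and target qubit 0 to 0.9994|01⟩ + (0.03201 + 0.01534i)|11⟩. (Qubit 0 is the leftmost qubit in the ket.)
(0.03201 + 0.01534i)|01⟩ + 0.9994|11⟩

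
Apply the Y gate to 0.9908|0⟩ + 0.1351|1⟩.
-0.1351i|0⟩ + 0.9908i|1⟩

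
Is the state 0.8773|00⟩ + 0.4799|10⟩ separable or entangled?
Separable

Writing the state as a|00⟩ + b|01⟩ + c|10⟩ + d|11⟩, it is a product state iff ad − bc = 0.
Here (a, b, c, d) = (0.8773, 0, 0.4799, 0): ad − bc = (0.8773)(0) − (0)(0.4799) = 0, so the state is separable.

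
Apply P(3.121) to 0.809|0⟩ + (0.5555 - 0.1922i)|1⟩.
0.809|0⟩ + (-0.5514 + 0.2036i)|1⟩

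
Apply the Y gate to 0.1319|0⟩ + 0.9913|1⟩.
-0.9913i|0⟩ + 0.1319i|1⟩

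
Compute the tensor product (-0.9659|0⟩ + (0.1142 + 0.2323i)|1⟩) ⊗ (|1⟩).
-0.9659|01⟩ + (0.1142 + 0.2323i)|11⟩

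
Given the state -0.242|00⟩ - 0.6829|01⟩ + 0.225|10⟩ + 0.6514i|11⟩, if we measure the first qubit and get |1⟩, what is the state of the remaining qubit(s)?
0.3265|0⟩ + 0.9452i|1⟩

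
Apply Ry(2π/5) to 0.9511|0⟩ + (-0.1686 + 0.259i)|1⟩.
(0.8686 - 0.1522i)|0⟩ + (0.4226 + 0.2095i)|1⟩

Ry(2π/5) = [[cos(θ/2), −sin(θ/2)], [sin(θ/2), cos(θ/2)]]; θ = 2π/5, cos(θ/2) ≈ 0.809017, sin(θ/2) ≈ 0.587785.
With a = amp(|0⟩) = 0.9511 and b = amp(|1⟩) = (-0.1686 + 0.259i):
new amp(|0⟩) = (0.809017)·a + (-0.587785)·b = (0.8686 - 0.1522i)
new amp(|1⟩) = (0.587785)·a + (0.809017)·b = (0.4226 + 0.2095i)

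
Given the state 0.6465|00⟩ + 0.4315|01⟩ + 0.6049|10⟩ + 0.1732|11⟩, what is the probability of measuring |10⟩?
0.3659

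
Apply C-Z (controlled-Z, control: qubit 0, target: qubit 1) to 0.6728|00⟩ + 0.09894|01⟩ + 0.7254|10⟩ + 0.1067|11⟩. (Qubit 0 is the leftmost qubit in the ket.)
0.6728|00⟩ + 0.09894|01⟩ + 0.7254|10⟩ - 0.1067|11⟩

C-Z leaves the control-|0⟩ kets |00⟩, |01⟩ unchanged and applies Z to qubit 1 on the control-|1⟩ pair (|10⟩, |11⟩).
Z = [[1, 0], [0, -1]].
With a = amp(|10⟩) = 0.7254 and b = amp(|11⟩) = 0.1067:
new amp(|10⟩) = (1)·a = 0.7254
new amp(|11⟩) = (-1)·b = -0.1067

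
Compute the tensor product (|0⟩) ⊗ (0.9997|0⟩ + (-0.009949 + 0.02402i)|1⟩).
0.9997|00⟩ + (-0.009949 + 0.02402i)|01⟩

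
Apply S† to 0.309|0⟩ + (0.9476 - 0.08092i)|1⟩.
0.309|0⟩ + (-0.08092 - 0.9476i)|1⟩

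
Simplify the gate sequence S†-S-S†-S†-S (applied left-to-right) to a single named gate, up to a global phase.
S†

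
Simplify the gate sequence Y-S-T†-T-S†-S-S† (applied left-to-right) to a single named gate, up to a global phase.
Y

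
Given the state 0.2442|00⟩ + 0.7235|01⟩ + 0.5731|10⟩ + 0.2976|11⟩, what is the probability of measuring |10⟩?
0.3284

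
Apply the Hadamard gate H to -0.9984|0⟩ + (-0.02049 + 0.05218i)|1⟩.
(-0.7205 + 0.0369i)|0⟩ + (-0.6915 - 0.0369i)|1⟩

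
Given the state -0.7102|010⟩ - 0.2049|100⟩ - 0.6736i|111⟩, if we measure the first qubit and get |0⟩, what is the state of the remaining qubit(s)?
-|10⟩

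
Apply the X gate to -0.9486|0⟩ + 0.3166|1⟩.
0.3166|0⟩ - 0.9486|1⟩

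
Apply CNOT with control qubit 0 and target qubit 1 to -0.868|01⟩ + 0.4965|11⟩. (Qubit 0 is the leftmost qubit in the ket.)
-0.868|01⟩ + 0.4965|10⟩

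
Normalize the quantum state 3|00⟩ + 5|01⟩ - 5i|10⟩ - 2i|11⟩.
1/√7|00⟩ + 0.6299|01⟩ - 0.6299i|10⟩ - 0.252i|11⟩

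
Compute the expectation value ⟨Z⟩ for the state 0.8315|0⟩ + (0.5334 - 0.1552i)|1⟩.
0.3828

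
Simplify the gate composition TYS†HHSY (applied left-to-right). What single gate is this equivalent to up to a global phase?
T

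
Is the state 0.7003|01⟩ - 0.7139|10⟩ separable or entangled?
Entangled

Writing the state as a|00⟩ + b|01⟩ + c|10⟩ + d|11⟩, it is a product state iff ad − bc = 0.
Here (a, b, c, d) = (0, 0.7003, -0.7139, 0): ad − bc = (0)(0) − (0.7003)(-0.7139) = 0.4999 ≠ 0, so the state is entangled.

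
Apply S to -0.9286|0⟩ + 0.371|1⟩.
-0.9286|0⟩ + 0.371i|1⟩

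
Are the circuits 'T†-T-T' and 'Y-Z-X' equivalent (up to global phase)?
No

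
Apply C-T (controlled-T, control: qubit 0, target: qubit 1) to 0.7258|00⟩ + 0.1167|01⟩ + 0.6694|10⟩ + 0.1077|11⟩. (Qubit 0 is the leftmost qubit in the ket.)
0.7258|00⟩ + 0.1167|01⟩ + 0.6694|10⟩ + (0.07616 + 0.07616i)|11⟩

C-T leaves the control-|0⟩ kets |00⟩, |01⟩ unchanged and applies T to qubit 1 on the control-|1⟩ pair (|10⟩, |11⟩).
T = [[1, 0], [0, (1/√2 + (1/√2)i)]].
With a = amp(|10⟩) = 0.6694 and b = amp(|11⟩) = 0.1077:
new amp(|10⟩) = (1)·a = 0.6694
new amp(|11⟩) = (1/√2 + (1/√2)i)·b = (0.07616 + 0.07616i)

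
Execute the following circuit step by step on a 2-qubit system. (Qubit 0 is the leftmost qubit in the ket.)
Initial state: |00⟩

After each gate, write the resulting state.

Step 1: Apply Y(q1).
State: i|01⟩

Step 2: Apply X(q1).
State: i|00⟩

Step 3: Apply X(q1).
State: i|01⟩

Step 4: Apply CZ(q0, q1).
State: i|01⟩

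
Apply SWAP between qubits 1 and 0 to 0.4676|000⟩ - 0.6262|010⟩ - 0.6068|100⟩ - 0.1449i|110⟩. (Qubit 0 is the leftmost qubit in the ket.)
0.4676|000⟩ - 0.6068|010⟩ - 0.6262|100⟩ - 0.1449i|110⟩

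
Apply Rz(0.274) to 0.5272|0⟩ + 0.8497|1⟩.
(0.5223 - 0.072i)|0⟩ + (0.8417 + 0.116i)|1⟩

Rz(0.274) = [[e^(−iθ/2), 0], [0, e^(iθ/2)]] with e^(±iθ/2) = cos(θ/2) ± i·sin(θ/2); θ = 0.274, cos(θ/2) ≈ 0.99063, sin(θ/2) ≈ 0.136572.
With a = amp(|0⟩) = 0.5272 and b = amp(|1⟩) = 0.8497:
new amp(|0⟩) = (0.99063 - 0.136572i)·a = (0.5223 - 0.072i)
new amp(|1⟩) = (0.99063 + 0.136572i)·b = (0.8417 + 0.116i)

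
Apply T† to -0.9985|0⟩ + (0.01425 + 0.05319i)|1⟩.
-0.9985|0⟩ + (0.04769 + 0.02753i)|1⟩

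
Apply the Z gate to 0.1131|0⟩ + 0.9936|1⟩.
0.1131|0⟩ - 0.9936|1⟩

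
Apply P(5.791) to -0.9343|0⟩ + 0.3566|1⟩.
-0.9343|0⟩ + (0.3143 - 0.1685i)|1⟩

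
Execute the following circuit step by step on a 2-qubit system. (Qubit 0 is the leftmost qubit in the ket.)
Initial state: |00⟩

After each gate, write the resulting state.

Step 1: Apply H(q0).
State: 1/√2|00⟩ + 1/√2|10⟩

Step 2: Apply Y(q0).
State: -(1/√2)i|00⟩ + (1/√2)i|10⟩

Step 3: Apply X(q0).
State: (1/√2)i|00⟩ - (1/√2)i|10⟩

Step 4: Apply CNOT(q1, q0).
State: (1/√2)i|00⟩ - (1/√2)i|10⟩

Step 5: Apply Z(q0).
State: (1/√2)i|00⟩ + (1/√2)i|10⟩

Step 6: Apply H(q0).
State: i|00⟩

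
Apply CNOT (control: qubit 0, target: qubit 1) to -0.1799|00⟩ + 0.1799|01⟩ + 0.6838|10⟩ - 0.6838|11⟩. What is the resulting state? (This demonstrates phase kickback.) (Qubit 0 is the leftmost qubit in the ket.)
-0.1799|00⟩ + 0.1799|01⟩ - 0.6838|10⟩ + 0.6838|11⟩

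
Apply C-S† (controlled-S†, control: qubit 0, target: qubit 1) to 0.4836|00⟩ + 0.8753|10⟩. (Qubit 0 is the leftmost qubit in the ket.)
0.4836|00⟩ + 0.8753|10⟩

C-S† leaves the control-|0⟩ kets |00⟩, |01⟩ unchanged and applies S† to qubit 1 on the control-|1⟩ pair (|10⟩, |11⟩).
S† = [[1, 0], [0, -i]].
With a = amp(|10⟩) = 0.8753 and b = amp(|11⟩) = 0:
new amp(|10⟩) = (1)·a = 0.8753
new amp(|11⟩) = (-i)·b = 0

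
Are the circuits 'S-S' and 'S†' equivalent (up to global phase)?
No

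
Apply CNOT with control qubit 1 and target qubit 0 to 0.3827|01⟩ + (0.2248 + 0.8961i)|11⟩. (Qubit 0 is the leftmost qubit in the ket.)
(0.2248 + 0.8961i)|01⟩ + 0.3827|11⟩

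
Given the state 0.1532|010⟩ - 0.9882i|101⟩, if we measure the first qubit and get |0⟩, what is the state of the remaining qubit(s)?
|10⟩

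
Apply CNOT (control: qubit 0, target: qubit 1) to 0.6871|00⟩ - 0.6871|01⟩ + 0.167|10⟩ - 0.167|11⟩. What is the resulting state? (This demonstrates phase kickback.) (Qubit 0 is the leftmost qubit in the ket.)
0.6871|00⟩ - 0.6871|01⟩ - 0.167|10⟩ + 0.167|11⟩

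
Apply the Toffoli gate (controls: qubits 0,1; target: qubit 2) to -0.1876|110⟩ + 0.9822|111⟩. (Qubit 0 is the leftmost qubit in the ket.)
0.9822|110⟩ - 0.1876|111⟩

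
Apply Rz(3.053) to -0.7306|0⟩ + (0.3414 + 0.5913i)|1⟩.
(-0.03235 + 0.7299i)|0⟩ + (-0.5756 + 0.3672i)|1⟩

Rz(3.053) = [[e^(−iθ/2), 0], [0, e^(iθ/2)]] with e^(±iθ/2) = cos(θ/2) ± i·sin(θ/2); θ = 3.053, cos(θ/2) ≈ 0.0442818, sin(θ/2) ≈ 0.999019.
With a = amp(|0⟩) = -0.7306 and b = amp(|1⟩) = (0.3414 + 0.5913i):
new amp(|0⟩) = (0.0442818 - 0.999019i)·a = (-0.03235 + 0.7299i)
new amp(|1⟩) = (0.0442818 + 0.999019i)·b = (-0.5756 + 0.3672i)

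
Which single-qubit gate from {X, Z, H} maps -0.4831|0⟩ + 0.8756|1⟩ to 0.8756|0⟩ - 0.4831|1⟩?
X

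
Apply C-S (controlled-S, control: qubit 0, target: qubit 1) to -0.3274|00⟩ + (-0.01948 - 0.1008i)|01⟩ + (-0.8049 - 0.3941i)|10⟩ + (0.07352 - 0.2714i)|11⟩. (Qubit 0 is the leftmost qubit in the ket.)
-0.3274|00⟩ + (-0.01948 - 0.1008i)|01⟩ + (-0.8049 - 0.3941i)|10⟩ + (0.2714 + 0.07352i)|11⟩

C-S leaves the control-|0⟩ kets |00⟩, |01⟩ unchanged and applies S to qubit 1 on the control-|1⟩ pair (|10⟩, |11⟩).
S = [[1, 0], [0, i]].
With a = amp(|10⟩) = (-0.8049 - 0.3941i) and b = amp(|11⟩) = (0.07352 - 0.2714i):
new amp(|10⟩) = (1)·a = (-0.8049 - 0.3941i)
new amp(|11⟩) = (i)·b = (0.2714 + 0.07352i)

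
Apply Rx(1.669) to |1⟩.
-0.741i|0⟩ + 0.6715|1⟩

Rx(1.669) = [[cos(θ/2), −i·sin(θ/2)], [−i·sin(θ/2), cos(θ/2)]]; θ = 1.669, cos(θ/2) ≈ 0.671548, sin(θ/2) ≈ 0.740961.
With a = amp(|0⟩) = 0 and b = amp(|1⟩) = 1:
new amp(|0⟩) = (0.671548)·a + (-0.740961i)·b = -0.741i
new amp(|1⟩) = (-0.740961i)·a + (0.671548)·b = 0.6715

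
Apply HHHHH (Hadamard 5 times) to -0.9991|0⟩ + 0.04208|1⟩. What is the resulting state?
-0.6767|0⟩ - 0.7362|1⟩

H² = I, so H^5 = H: a single Hadamard. With (a, b) = (-0.9991, 0.04208), H gives ((a + b)/√2, (a − b)/√2) = (-0.6767, -0.7362).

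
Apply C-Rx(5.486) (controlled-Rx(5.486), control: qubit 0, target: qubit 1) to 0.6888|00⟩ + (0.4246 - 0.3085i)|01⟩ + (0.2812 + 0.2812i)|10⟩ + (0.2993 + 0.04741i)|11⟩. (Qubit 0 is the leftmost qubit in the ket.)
0.6888|00⟩ + (0.4246 - 0.3085i)|01⟩ + (-0.2408 - 0.3753i)|10⟩ + (-0.1667 - 0.1528i)|11⟩

C-Rx(5.486) leaves the control-|0⟩ kets |00⟩, |01⟩ unchanged and applies Rx(5.486) to qubit 1 on the control-|1⟩ pair (|10⟩, |11⟩).
Rx(5.486) = [[cos(θ/2), −i·sin(θ/2)], [−i·sin(θ/2), cos(θ/2)]]; θ = 5.486, cos(θ/2) ≈ -0.921608, sin(θ/2) ≈ 0.388122.
With a = amp(|10⟩) = (0.2812 + 0.2812i) and b = amp(|11⟩) = (0.2993 + 0.04741i):
new amp(|10⟩) = (-0.921608)·a + (-0.388122i)·b = (-0.2408 - 0.3753i)
new amp(|11⟩) = (-0.388122i)·a + (-0.921608)·b = (-0.1667 - 0.1528i)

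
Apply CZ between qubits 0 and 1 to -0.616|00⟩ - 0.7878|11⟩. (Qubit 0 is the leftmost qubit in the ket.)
-0.616|00⟩ + 0.7878|11⟩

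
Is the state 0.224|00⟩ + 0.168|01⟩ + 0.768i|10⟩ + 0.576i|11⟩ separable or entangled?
Separable

Writing the state as a|00⟩ + b|01⟩ + c|10⟩ + d|11⟩, it is a product state iff ad − bc = 0.
Here (a, b, c, d) = (0.224, 0.168, 0.768i, 0.576i): ad − bc = (0.224)(0.576i) − (0.168)(0.768i) = 0, so the state is separable.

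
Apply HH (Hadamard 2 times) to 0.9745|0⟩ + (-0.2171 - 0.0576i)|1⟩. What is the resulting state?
0.9745|0⟩ + (-0.2171 - 0.0576i)|1⟩

H² = I, so an even number of Hadamards cancels: H^2 = I and the state is unchanged.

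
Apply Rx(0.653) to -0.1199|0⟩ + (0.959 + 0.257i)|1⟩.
(-0.03114 - 0.3076i)|0⟩ + (0.9083 + 0.2819i)|1⟩

Rx(0.653) = [[cos(θ/2), −i·sin(θ/2)], [−i·sin(θ/2), cos(θ/2)]]; θ = 0.653, cos(θ/2) ≈ 0.947171, sin(θ/2) ≈ 0.32073.
With a = amp(|0⟩) = -0.1199 and b = amp(|1⟩) = (0.959 + 0.257i):
new amp(|0⟩) = (0.947171)·a + (-0.32073i)·b = (-0.03114 - 0.3076i)
new amp(|1⟩) = (-0.32073i)·a + (0.947171)·b = (0.9083 + 0.2819i)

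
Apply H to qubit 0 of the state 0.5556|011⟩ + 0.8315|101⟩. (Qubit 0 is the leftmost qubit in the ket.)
0.588|001⟩ + 0.3929|011⟩ - 0.588|101⟩ + 0.3929|111⟩

H on qubit 0 mixes each pair of kets that differ only in qubit 0: amplitudes (a, b) of (|…0…⟩, |…1…⟩) become ((a + b)/√2, (a − b)/√2). Kets absent from the input have amplitude 0.
(|001⟩, |101⟩): (a, b) = (0, 0.8315) → (0.588, -0.588)
(|011⟩, |111⟩): (a, b) = (0.5556, 0) → (0.3929, 0.3929)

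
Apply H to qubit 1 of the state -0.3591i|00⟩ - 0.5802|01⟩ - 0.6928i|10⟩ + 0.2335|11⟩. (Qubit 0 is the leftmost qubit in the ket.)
(-0.4103 - 0.2539i)|00⟩ + (0.4103 - 0.2539i)|01⟩ + (0.1651 - 0.4899i)|10⟩ + (-0.1651 - 0.4899i)|11⟩

H on qubit 1 mixes each pair of kets that differ only in qubit 1: amplitudes (a, b) of (|…0…⟩, |…1…⟩) become ((a + b)/√2, (a − b)/√2). Kets absent from the input have amplitude 0.
(|00⟩, |01⟩): (a, b) = (-0.3591i, -0.5802) → ((-0.4103 - 0.2539i), (0.4103 - 0.2539i))
(|10⟩, |11⟩): (a, b) = (-0.6928i, 0.2335) → ((0.1651 - 0.4899i), (-0.1651 - 0.4899i))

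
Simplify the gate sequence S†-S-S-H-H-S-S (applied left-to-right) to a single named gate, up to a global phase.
S†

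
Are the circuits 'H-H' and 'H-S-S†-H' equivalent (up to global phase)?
Yes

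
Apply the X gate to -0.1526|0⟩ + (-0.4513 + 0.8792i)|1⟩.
(-0.4513 + 0.8792i)|0⟩ - 0.1526|1⟩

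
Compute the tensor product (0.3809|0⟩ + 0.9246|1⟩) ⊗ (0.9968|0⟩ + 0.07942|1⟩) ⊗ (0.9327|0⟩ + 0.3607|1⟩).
0.3541|000⟩ + 0.137|001⟩ + 0.02822|010⟩ + 0.01091|011⟩ + 0.8596|100⟩ + 0.3324|101⟩ + 0.06849|110⟩ + 0.02649|111⟩

amp(|b₁b₂…⟩) = product of the factor amplitudes for bits b₁, b₂, …; only kets whose every factor amplitude is nonzero survive.
|000⟩: (0.3809)(0.9968)(0.9327) = 0.3541
|001⟩: (0.3809)(0.9968)(0.3607) = 0.137
|010⟩: (0.3809)(0.07942)(0.9327) = 0.02822
|011⟩: (0.3809)(0.07942)(0.3607) = 0.01091
|100⟩: (0.9246)(0.9968)(0.9327) = 0.8596
|101⟩: (0.9246)(0.9968)(0.3607) = 0.3324
|110⟩: (0.9246)(0.07942)(0.9327) = 0.06849
|111⟩: (0.9246)(0.07942)(0.3607) = 0.02649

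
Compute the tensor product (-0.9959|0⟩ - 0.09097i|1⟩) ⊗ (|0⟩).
-0.9959|00⟩ - 0.09097i|10⟩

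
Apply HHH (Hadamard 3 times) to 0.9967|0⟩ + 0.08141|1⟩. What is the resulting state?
0.7623|0⟩ + 0.6472|1⟩

H² = I, so H^3 = H: a single Hadamard. With (a, b) = (0.9967, 0.08141), H gives ((a + b)/√2, (a − b)/√2) = (0.7623, 0.6472).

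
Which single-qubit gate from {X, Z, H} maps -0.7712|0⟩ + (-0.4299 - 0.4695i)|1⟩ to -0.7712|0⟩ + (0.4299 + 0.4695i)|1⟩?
Z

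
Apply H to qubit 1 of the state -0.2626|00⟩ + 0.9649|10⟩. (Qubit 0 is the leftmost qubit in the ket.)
-0.1857|00⟩ - 0.1857|01⟩ + 0.6823|10⟩ + 0.6823|11⟩

H on qubit 1 mixes each pair of kets that differ only in qubit 1: amplitudes (a, b) of (|…0…⟩, |…1…⟩) become ((a + b)/√2, (a − b)/√2). Kets absent from the input have amplitude 0.
(|00⟩, |01⟩): (a, b) = (-0.2626, 0) → (-0.1857, -0.1857)
(|10⟩, |11⟩): (a, b) = (0.9649, 0) → (0.6823, 0.6823)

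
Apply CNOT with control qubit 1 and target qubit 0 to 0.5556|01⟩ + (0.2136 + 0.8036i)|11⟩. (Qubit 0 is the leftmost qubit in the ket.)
(0.2136 + 0.8036i)|01⟩ + 0.5556|11⟩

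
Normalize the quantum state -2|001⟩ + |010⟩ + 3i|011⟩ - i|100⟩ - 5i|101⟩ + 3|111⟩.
-0.2857|001⟩ + 0.1429|010⟩ + 0.4286i|011⟩ - 0.1429i|100⟩ - 0.7143i|101⟩ + 0.4286|111⟩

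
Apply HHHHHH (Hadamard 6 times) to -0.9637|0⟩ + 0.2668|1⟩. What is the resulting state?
-0.9637|0⟩ + 0.2668|1⟩

H² = I, so an even number of Hadamards cancels: H^6 = I and the state is unchanged.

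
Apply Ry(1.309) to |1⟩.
-0.6088|0⟩ + 0.7934|1⟩

Ry(1.309) = [[cos(θ/2), −sin(θ/2)], [sin(θ/2), cos(θ/2)]]; θ = 1.309, cos(θ/2) ≈ 0.793352, sin(θ/2) ≈ 0.608763.
With a = amp(|0⟩) = 0 and b = amp(|1⟩) = 1:
new amp(|0⟩) = (0.793352)·a + (-0.608763)·b = -0.6088
new amp(|1⟩) = (0.608763)·a + (0.793352)·b = 0.7934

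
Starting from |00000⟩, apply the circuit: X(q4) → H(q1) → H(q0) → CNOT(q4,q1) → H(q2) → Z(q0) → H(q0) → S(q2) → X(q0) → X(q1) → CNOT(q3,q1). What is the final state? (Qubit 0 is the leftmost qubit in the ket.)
1/2|00001⟩ + (1/2)i|00101⟩ + 1/2|01001⟩ + (1/2)i|01101⟩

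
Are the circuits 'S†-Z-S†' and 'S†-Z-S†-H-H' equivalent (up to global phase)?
Yes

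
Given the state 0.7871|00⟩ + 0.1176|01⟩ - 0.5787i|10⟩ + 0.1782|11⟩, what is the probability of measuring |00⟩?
0.6195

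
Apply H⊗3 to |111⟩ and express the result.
1/√8|000⟩ - 1/√8|001⟩ - 1/√8|010⟩ + 1/√8|011⟩ - 1/√8|100⟩ + 1/√8|101⟩ + 1/√8|110⟩ - 1/√8|111⟩

H⊗3 gives amp(|y⟩) = (1/2√2) Σ_x (−1)^(x·y) amp(|x⟩), where x·y is the number of positions in which both x and y have a 1.
|000⟩: (1)/(2√2) = 1/√8
|001⟩: (-1)/(2√2) = -1/√8
|010⟩: (-1)/(2√2) = -1/√8
|011⟩: (1)/(2√2) = 1/√8
|100⟩: (-1)/(2√2) = -1/√8
|101⟩: (1)/(2√2) = 1/√8
|110⟩: (1)/(2√2) = 1/√8
|111⟩: (-1)/(2√2) = -1/√8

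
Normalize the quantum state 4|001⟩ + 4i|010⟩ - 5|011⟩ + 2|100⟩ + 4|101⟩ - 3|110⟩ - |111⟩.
0.4288|001⟩ + 0.4288i|010⟩ - 0.5361|011⟩ + 0.2144|100⟩ + 0.4288|101⟩ - 0.3216|110⟩ - 0.1072|111⟩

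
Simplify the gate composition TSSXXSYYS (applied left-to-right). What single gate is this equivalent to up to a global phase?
T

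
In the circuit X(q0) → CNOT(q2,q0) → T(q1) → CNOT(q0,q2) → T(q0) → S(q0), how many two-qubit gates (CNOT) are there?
2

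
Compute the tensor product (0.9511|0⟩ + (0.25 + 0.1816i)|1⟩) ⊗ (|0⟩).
0.9511|00⟩ + (0.25 + 0.1816i)|10⟩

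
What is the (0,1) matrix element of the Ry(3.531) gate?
-0.9811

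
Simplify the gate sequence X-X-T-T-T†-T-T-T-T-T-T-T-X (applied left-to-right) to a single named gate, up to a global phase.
X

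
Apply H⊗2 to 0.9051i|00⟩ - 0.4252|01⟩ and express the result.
(-0.2126 + 0.4526i)|00⟩ + (0.2126 + 0.4526i)|01⟩ + (-0.2126 + 0.4526i)|10⟩ + (0.2126 + 0.4526i)|11⟩

H⊗2 gives amp(|y⟩) = (1/2) Σ_x (−1)^(x·y) amp(|x⟩), where x·y is the number of positions in which both x and y have a 1.
|00⟩: (0.9051i - 0.4252)/2 = (-0.2126 + 0.4526i)
|01⟩: (0.9051i + 0.4252)/2 = (0.2126 + 0.4526i)
|10⟩: (0.9051i - 0.4252)/2 = (-0.2126 + 0.4526i)
|11⟩: (0.9051i + 0.4252)/2 = (0.2126 + 0.4526i)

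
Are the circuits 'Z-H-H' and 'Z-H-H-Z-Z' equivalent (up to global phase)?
Yes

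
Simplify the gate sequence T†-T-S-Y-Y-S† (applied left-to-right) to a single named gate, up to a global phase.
I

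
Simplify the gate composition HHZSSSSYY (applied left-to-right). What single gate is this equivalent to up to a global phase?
Z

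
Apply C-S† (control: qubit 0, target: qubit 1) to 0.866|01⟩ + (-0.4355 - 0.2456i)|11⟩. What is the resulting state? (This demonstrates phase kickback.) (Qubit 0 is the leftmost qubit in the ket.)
0.866|01⟩ + (-0.2456 + 0.4355i)|11⟩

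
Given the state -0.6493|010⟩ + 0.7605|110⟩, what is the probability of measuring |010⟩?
0.4216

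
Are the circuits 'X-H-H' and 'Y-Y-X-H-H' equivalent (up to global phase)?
Yes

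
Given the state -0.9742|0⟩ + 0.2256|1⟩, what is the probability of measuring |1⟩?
0.0509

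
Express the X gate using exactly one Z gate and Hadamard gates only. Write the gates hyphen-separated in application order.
H-Z-H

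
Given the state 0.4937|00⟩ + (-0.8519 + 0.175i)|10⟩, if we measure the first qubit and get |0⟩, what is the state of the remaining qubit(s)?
|0⟩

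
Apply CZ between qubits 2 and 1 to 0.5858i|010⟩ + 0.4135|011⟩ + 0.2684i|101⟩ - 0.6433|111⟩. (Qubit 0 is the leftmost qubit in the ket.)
0.5858i|010⟩ - 0.4135|011⟩ + 0.2684i|101⟩ + 0.6433|111⟩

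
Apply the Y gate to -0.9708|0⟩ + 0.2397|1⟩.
-0.2397i|0⟩ - 0.9708i|1⟩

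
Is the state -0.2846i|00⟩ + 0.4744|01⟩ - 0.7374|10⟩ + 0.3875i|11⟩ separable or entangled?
Entangled

Writing the state as a|00⟩ + b|01⟩ + c|10⟩ + d|11⟩, it is a product state iff ad − bc = 0.
Here (a, b, c, d) = (-0.2846i, 0.4744, -0.7374, 0.3875i): ad − bc = (-0.2846i)(0.3875i) − (0.4744)(-0.7374) = 0.4601 ≠ 0, so the state is entangled.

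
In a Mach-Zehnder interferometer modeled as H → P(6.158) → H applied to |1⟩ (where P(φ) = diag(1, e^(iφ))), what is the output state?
(0.003913 + 0.06243i)|0⟩ + (0.9961 - 0.06243i)|1⟩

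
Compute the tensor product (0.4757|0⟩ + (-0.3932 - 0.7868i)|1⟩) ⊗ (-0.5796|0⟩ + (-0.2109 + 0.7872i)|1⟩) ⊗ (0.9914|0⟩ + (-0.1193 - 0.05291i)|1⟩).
-0.2733|000⟩ + (0.03289 + 0.01459i)|001⟩ + (-0.09946 + 0.3713i)|010⟩ + (0.03178 - 0.03937i)|011⟩ + (0.2259 + 0.4521i)|100⟩ + (-0.00306 - 0.06646i)|101⟩ + (0.6963 - 0.1424i)|110⟩ + (-0.09138 - 0.02003i)|111⟩

amp(|b₁b₂…⟩) = product of the factor amplitudes for bits b₁, b₂, …; only kets whose every factor amplitude is nonzero survive.
|000⟩: (0.4757)(-0.5796)(0.9914) = -0.2733
|001⟩: (0.4757)(-0.5796)(-0.1193 - 0.05291i) = (0.03289 + 0.01459i)
|010⟩: (0.4757)(-0.2109 + 0.7872i)(0.9914) = (-0.09946 + 0.3713i)
|011⟩: (0.4757)(-0.2109 + 0.7872i)(-0.1193 - 0.05291i) = (0.03178 - 0.03937i)
|100⟩: (-0.3932 - 0.7868i)(-0.5796)(0.9914) = (0.2259 + 0.4521i)
|101⟩: (-0.3932 - 0.7868i)(-0.5796)(-0.1193 - 0.05291i) = (-0.00306 - 0.06646i)
|110⟩: (-0.3932 - 0.7868i)(-0.2109 + 0.7872i)(0.9914) = (0.6963 - 0.1424i)
|111⟩: (-0.3932 - 0.7868i)(-0.2109 + 0.7872i)(-0.1193 - 0.05291i) = (-0.09138 - 0.02003i)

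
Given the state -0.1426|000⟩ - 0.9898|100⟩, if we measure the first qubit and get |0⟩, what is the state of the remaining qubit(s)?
-|00⟩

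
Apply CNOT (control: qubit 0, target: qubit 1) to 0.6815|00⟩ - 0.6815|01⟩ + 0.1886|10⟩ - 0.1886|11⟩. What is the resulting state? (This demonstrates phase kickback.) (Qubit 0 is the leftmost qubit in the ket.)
0.6815|00⟩ - 0.6815|01⟩ - 0.1886|10⟩ + 0.1886|11⟩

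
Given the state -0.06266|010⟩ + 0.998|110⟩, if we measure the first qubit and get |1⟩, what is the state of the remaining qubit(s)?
|10⟩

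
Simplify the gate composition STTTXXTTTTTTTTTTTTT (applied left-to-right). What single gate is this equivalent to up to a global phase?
S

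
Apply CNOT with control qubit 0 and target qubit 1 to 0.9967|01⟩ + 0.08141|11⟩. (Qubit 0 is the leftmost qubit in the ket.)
0.9967|01⟩ + 0.08141|10⟩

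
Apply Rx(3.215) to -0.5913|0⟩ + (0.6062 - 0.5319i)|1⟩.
(-0.5098 - 0.6058i)|0⟩ + (-0.02224 + 0.6104i)|1⟩

Rx(3.215) = [[cos(θ/2), −i·sin(θ/2)], [−i·sin(θ/2), cos(θ/2)]]; θ = 3.215, cos(θ/2) ≈ -0.0366954, sin(θ/2) ≈ 0.999326.
With a = amp(|0⟩) = -0.5913 and b = amp(|1⟩) = (0.6062 - 0.5319i):
new amp(|0⟩) = (-0.0366954)·a + (-0.999326i)·b = (-0.5098 - 0.6058i)
new amp(|1⟩) = (-0.999326i)·a + (-0.0366954)·b = (-0.02224 + 0.6104i)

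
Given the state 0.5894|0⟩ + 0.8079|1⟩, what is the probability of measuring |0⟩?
0.3474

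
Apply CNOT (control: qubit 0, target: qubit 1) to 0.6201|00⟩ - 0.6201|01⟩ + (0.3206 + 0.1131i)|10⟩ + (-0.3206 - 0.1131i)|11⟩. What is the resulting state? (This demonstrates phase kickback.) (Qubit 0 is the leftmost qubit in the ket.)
0.6201|00⟩ - 0.6201|01⟩ + (-0.3206 - 0.1131i)|10⟩ + (0.3206 + 0.1131i)|11⟩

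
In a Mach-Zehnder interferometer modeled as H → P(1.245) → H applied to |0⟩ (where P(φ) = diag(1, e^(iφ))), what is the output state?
(0.66 + 0.4737i)|0⟩ + (0.34 - 0.4737i)|1⟩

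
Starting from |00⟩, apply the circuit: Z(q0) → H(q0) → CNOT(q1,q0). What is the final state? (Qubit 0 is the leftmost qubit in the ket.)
1/√2|00⟩ + 1/√2|10⟩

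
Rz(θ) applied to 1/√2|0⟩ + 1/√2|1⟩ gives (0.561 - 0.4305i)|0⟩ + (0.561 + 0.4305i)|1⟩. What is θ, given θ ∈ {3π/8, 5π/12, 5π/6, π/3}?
5π/12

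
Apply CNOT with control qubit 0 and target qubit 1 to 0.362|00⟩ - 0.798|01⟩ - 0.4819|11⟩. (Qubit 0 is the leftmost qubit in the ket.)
0.362|00⟩ - 0.798|01⟩ - 0.4819|10⟩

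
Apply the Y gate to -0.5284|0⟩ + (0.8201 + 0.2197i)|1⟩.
(0.2197 - 0.8201i)|0⟩ - 0.5284i|1⟩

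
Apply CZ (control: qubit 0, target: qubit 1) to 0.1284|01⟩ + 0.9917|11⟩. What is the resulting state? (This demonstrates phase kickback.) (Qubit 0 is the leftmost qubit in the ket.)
0.1284|01⟩ - 0.9917|11⟩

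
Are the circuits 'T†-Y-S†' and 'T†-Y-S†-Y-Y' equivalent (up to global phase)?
Yes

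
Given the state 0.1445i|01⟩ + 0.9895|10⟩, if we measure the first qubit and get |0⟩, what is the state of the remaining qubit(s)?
i|1⟩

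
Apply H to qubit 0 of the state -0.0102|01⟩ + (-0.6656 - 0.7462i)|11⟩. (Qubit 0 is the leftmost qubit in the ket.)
(-0.4779 - 0.5276i)|01⟩ + (0.4634 + 0.5276i)|11⟩

H on qubit 0 mixes each pair of kets that differ only in qubit 0: amplitudes (a, b) of (|…0…⟩, |…1…⟩) become ((a + b)/√2, (a − b)/√2). Kets absent from the input have amplitude 0.
(|01⟩, |11⟩): (a, b) = (-0.0102, (-0.6656 - 0.7462i)) → ((-0.4779 - 0.5276i), (0.4634 + 0.5276i))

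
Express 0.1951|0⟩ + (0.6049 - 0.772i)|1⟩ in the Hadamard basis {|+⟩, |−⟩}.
(0.5657 - 0.5459i)|+⟩ + (-0.2898 + 0.5459i)|−⟩

With |ψ⟩ = α|0⟩ + β|1⟩, the Hadamard-basis coefficients are ⟨+|ψ⟩ = (α + β)/√2 and ⟨−|ψ⟩ = (α − β)/√2.
Here α = 0.1951, β = (0.6049 - 0.772i): (α + β)/√2 = (0.5657 - 0.5459i), (α − β)/√2 = (-0.2898 + 0.5459i).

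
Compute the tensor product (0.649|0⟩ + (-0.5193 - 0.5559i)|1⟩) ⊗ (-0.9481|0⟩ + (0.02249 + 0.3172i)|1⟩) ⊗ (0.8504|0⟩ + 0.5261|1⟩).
-0.5233|000⟩ - 0.3237|001⟩ + (0.01241 + 0.1751i)|010⟩ + (0.007679 + 0.1083i)|011⟩ + (0.4187 + 0.4482i)|100⟩ + (0.259 + 0.2773i)|101⟩ + (0.14 - 0.1507i)|110⟩ + (0.08662 - 0.09324i)|111⟩

amp(|b₁b₂…⟩) = product of the factor amplitudes for bits b₁, b₂, …; only kets whose every factor amplitude is nonzero survive.
|000⟩: (0.649)(-0.9481)(0.8504) = -0.5233
|001⟩: (0.649)(-0.9481)(0.5261) = -0.3237
|010⟩: (0.649)(0.02249 + 0.3172i)(0.8504) = (0.01241 + 0.1751i)
|011⟩: (0.649)(0.02249 + 0.3172i)(0.5261) = (0.007679 + 0.1083i)
|100⟩: (-0.5193 - 0.5559i)(-0.9481)(0.8504) = (0.4187 + 0.4482i)
|101⟩: (-0.5193 - 0.5559i)(-0.9481)(0.5261) = (0.259 + 0.2773i)
|110⟩: (-0.5193 - 0.5559i)(0.02249 + 0.3172i)(0.8504) = (0.14 - 0.1507i)
|111⟩: (-0.5193 - 0.5559i)(0.02249 + 0.3172i)(0.5261) = (0.08662 - 0.09324i)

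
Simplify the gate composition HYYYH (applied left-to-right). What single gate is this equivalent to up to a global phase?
Y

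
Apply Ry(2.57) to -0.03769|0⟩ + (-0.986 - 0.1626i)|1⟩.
(0.9354 + 0.156i)|0⟩ + (-0.3141 - 0.04584i)|1⟩

Ry(2.57) = [[cos(θ/2), −sin(θ/2)], [sin(θ/2), cos(θ/2)]]; θ = 2.57, cos(θ/2) ≈ 0.281922, sin(θ/2) ≈ 0.959437.
With a = amp(|0⟩) = -0.03769 and b = amp(|1⟩) = (-0.986 - 0.1626i):
new amp(|0⟩) = (0.281922)·a + (-0.959437)·b = (0.9354 + 0.156i)
new amp(|1⟩) = (0.959437)·a + (0.281922)·b = (-0.3141 - 0.04584i)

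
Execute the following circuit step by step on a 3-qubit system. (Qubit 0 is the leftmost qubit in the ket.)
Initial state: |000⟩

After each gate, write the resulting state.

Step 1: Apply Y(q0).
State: i|100⟩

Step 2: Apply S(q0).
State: -|100⟩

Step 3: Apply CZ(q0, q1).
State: -|100⟩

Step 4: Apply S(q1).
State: -|100⟩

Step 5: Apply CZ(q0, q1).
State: -|100⟩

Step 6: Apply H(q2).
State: -1/√2|100⟩ - 1/√2|101⟩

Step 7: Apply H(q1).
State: -1/2|100⟩ - 1/2|101⟩ - 1/2|110⟩ - 1/2|111⟩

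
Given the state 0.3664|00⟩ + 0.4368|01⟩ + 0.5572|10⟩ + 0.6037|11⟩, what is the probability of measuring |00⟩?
0.1342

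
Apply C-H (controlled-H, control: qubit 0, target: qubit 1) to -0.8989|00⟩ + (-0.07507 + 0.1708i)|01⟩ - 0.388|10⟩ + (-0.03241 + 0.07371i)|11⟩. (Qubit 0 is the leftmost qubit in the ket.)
-0.8989|00⟩ + (-0.07507 + 0.1708i)|01⟩ + (-0.2973 + 0.05212i)|10⟩ + (-0.2514 - 0.05212i)|11⟩

C-H leaves the control-|0⟩ kets |00⟩, |01⟩ unchanged and applies H to qubit 1 on the control-|1⟩ pair (|10⟩, |11⟩).
H = [[1/√2, 1/√2], [1/√2, -1/√2]].
With a = amp(|10⟩) = -0.388 and b = amp(|11⟩) = (-0.03241 + 0.07371i):
new amp(|10⟩) = (1/√2)·a + (1/√2)·b = (-0.2973 + 0.05212i)
new amp(|11⟩) = (1/√2)·a + (-1/√2)·b = (-0.2514 - 0.05212i)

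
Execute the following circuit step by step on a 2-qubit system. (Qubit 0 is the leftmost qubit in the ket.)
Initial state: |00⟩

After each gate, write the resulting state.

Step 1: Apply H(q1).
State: 1/√2|00⟩ + 1/√2|01⟩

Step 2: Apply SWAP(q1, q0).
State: 1/√2|00⟩ + 1/√2|10⟩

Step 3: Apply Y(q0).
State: -(1/√2)i|00⟩ + (1/√2)i|10⟩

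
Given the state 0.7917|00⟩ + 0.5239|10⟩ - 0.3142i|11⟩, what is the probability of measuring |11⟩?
0.09872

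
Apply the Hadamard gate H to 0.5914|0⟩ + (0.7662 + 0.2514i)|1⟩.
(0.96 + 0.1778i)|0⟩ + (-0.1236 - 0.1778i)|1⟩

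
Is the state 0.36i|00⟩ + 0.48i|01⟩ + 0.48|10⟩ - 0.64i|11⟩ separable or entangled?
Entangled

Writing the state as a|00⟩ + b|01⟩ + c|10⟩ + d|11⟩, it is a product state iff ad − bc = 0.
Here (a, b, c, d) = (0.36i, 0.48i, 0.48, -0.64i): ad − bc = (0.36i)(-0.64i) − (0.48i)(0.48) = (0.2304 - 0.2304i) ≠ 0, so the state is entangled.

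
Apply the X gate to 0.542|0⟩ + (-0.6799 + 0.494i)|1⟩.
(-0.6799 + 0.494i)|0⟩ + 0.542|1⟩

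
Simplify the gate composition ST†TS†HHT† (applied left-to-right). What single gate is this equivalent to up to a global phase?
T†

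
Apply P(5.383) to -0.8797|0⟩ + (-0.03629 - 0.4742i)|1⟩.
-0.8797|0⟩ + (-0.3941 - 0.2663i)|1⟩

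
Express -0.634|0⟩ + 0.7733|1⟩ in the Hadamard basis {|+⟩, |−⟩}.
0.0985|+⟩ - 0.9951|−⟩

With |ψ⟩ = α|0⟩ + β|1⟩, the Hadamard-basis coefficients are ⟨+|ψ⟩ = (α + β)/√2 and ⟨−|ψ⟩ = (α − β)/√2.
Here α = -0.634, β = 0.7733: (α + β)/√2 = 0.0985, (α − β)/√2 = -0.9951.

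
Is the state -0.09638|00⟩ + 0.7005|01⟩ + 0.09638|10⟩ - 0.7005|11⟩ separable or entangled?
Separable

Writing the state as a|00⟩ + b|01⟩ + c|10⟩ + d|11⟩, it is a product state iff ad − bc = 0.
Here (a, b, c, d) = (-0.09638, 0.7005, 0.09638, -0.7005): ad − bc = (-0.09638)(-0.7005) − (0.7005)(0.09638) = 0, so the state is separable.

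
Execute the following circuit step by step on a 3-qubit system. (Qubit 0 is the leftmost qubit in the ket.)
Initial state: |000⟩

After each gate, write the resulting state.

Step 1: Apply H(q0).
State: 1/√2|000⟩ + 1/√2|100⟩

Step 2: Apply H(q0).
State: |000⟩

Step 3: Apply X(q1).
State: |010⟩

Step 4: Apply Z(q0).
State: |010⟩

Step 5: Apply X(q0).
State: |110⟩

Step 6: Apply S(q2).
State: |110⟩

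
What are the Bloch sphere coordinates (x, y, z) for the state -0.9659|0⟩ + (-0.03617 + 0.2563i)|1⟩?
(0.06987, -0.4951, 0.866)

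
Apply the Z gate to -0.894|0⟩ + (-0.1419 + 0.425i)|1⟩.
-0.894|0⟩ + (0.1419 - 0.425i)|1⟩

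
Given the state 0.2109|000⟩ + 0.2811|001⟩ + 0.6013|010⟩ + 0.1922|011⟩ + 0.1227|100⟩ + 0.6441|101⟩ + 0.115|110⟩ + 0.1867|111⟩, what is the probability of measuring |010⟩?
0.3616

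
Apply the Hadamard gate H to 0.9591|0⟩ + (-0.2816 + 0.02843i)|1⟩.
(0.4791 + 0.0201i)|0⟩ + (0.8773 - 0.0201i)|1⟩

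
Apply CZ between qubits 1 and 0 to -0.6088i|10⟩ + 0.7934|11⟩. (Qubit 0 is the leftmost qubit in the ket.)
-0.6088i|10⟩ - 0.7934|11⟩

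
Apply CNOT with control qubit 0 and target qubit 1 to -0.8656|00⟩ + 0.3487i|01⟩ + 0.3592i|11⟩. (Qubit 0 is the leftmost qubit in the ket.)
-0.8656|00⟩ + 0.3487i|01⟩ + 0.3592i|10⟩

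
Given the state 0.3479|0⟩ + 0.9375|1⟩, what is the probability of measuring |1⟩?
0.8789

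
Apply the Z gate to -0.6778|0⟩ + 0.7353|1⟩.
-0.6778|0⟩ - 0.7353|1⟩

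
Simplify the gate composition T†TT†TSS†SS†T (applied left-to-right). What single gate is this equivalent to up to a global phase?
T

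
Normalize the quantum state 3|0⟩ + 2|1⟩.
0.8321|0⟩ + 0.5547|1⟩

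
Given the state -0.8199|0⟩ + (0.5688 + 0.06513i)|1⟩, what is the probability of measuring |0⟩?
0.6722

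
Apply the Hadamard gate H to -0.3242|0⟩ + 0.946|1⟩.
0.4397|0⟩ - 0.8982|1⟩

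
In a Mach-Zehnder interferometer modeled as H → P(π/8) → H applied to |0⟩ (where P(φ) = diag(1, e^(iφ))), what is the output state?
(0.9619 + 0.1913i)|0⟩ + (0.03806 - 0.1913i)|1⟩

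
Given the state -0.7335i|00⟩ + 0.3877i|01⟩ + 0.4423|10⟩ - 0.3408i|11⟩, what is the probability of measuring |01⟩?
0.1503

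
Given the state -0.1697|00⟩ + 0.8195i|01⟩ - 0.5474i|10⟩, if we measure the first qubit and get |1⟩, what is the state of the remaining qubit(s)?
-i|0⟩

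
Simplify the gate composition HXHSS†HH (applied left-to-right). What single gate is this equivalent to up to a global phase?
Z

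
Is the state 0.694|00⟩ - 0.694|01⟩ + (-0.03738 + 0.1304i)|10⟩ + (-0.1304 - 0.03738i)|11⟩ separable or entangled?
Entangled

Writing the state as a|00⟩ + b|01⟩ + c|10⟩ + d|11⟩, it is a product state iff ad − bc = 0.
Here (a, b, c, d) = (0.694, -0.694, (-0.03738 + 0.1304i), (-0.1304 - 0.03738i)): ad − bc = (0.694)(-0.1304 - 0.03738i) − (-0.694)(-0.03738 + 0.1304i) = (-0.1164 + 0.06456i) ≠ 0, so the state is entangled.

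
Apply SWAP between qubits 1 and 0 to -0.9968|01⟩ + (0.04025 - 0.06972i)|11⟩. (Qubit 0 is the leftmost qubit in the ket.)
-0.9968|10⟩ + (0.04025 - 0.06972i)|11⟩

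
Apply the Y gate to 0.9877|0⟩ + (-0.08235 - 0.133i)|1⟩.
(-0.133 + 0.08235i)|0⟩ + 0.9877i|1⟩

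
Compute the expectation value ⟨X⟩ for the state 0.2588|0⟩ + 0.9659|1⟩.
0.4999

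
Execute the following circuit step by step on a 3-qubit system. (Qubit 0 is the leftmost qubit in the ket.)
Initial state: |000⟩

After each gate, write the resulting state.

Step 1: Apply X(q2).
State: |001⟩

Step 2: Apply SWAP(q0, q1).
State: |001⟩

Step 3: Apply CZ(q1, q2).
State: |001⟩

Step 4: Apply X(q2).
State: |000⟩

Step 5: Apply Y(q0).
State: i|100⟩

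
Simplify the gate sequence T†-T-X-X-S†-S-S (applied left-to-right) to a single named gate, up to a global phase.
S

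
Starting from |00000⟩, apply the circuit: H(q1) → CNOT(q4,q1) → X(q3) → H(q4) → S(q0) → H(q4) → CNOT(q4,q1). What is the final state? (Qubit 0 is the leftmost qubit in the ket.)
1/√2|00010⟩ + 1/√2|01010⟩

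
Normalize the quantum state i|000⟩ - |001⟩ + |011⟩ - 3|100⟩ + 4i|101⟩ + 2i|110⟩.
0.1768i|000⟩ - 0.1768|001⟩ + 0.1768|011⟩ - 0.5303|100⟩ + (1/√2)i|101⟩ + (1/√8)i|110⟩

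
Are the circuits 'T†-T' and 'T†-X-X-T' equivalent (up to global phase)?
Yes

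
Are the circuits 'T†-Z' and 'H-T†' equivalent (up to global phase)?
No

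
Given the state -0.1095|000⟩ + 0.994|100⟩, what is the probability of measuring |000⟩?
0.01199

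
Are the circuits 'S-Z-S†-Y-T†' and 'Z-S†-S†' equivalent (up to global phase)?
No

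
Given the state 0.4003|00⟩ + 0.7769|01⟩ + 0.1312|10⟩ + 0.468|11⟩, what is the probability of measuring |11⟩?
0.219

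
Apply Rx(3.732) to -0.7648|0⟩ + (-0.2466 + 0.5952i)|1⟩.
(0.792 + 0.2359i)|0⟩ + (0.07174 + 0.5586i)|1⟩

Rx(3.732) = [[cos(θ/2), −i·sin(θ/2)], [−i·sin(θ/2), cos(θ/2)]]; θ = 3.732, cos(θ/2) ≈ -0.290935, sin(θ/2) ≈ 0.956743.
With a = amp(|0⟩) = -0.7648 and b = amp(|1⟩) = (-0.2466 + 0.5952i):
new amp(|0⟩) = (-0.290935)·a + (-0.956743i)·b = (0.792 + 0.2359i)
new amp(|1⟩) = (-0.956743i)·a + (-0.290935)·b = (0.07174 + 0.5586i)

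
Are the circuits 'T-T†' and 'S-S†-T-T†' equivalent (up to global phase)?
Yes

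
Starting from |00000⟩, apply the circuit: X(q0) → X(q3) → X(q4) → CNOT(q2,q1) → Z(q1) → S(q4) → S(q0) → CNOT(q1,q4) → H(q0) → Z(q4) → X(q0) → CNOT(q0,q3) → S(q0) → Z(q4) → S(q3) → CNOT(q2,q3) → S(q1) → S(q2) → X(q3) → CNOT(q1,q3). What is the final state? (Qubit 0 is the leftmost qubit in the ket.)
(1/√2)i|00001⟩ - (1/√2)i|10011⟩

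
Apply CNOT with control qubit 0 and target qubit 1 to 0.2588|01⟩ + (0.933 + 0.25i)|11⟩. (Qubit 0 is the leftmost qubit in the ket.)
0.2588|01⟩ + (0.933 + 0.25i)|10⟩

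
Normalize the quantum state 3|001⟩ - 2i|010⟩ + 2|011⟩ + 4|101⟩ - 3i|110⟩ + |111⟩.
0.4575|001⟩ - 0.305i|010⟩ + 0.305|011⟩ + 0.61|101⟩ - 0.4575i|110⟩ + 0.1525|111⟩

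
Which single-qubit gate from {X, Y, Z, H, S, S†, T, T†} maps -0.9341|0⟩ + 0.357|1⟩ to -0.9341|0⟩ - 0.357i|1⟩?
S†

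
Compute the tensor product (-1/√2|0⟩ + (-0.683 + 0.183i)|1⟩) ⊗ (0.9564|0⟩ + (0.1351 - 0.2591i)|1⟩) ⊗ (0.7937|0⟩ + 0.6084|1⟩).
-0.5368|000⟩ - 0.4114|001⟩ + (-0.07582 + 0.1454i)|010⟩ + (-0.05812 + 0.1115i)|011⟩ + (-0.5185 + 0.1389i)|100⟩ + (-0.3974 + 0.1065i)|101⟩ + (-0.0356 + 0.1601i)|110⟩ + (-0.02729 + 0.1227i)|111⟩

amp(|b₁b₂…⟩) = product of the factor amplitudes for bits b₁, b₂, …; only kets whose every factor amplitude is nonzero survive.
|000⟩: (-1/√2)(0.9564)(0.7937) = -0.5368
|001⟩: (-1/√2)(0.9564)(0.6084) = -0.4114
|010⟩: (-1/√2)(0.1351 - 0.2591i)(0.7937) = (-0.07582 + 0.1454i)
|011⟩: (-1/√2)(0.1351 - 0.2591i)(0.6084) = (-0.05812 + 0.1115i)
|100⟩: (-0.683 + 0.183i)(0.9564)(0.7937) = (-0.5185 + 0.1389i)
|101⟩: (-0.683 + 0.183i)(0.9564)(0.6084) = (-0.3974 + 0.1065i)
|110⟩: (-0.683 + 0.183i)(0.1351 - 0.2591i)(0.7937) = (-0.0356 + 0.1601i)
|111⟩: (-0.683 + 0.183i)(0.1351 - 0.2591i)(0.6084) = (-0.02729 + 0.1227i)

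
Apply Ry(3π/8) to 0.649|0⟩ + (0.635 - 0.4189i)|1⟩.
(0.1868 + 0.2327i)|0⟩ + (0.8885 - 0.3483i)|1⟩

Ry(3π/8) = [[cos(θ/2), −sin(θ/2)], [sin(θ/2), cos(θ/2)]]; θ = 3π/8, cos(θ/2) ≈ 0.83147, sin(θ/2) ≈ 0.55557.
With a = amp(|0⟩) = 0.649 and b = amp(|1⟩) = (0.635 - 0.4189i):
new amp(|0⟩) = (0.83147)·a + (-0.55557)·b = (0.1868 + 0.2327i)
new amp(|1⟩) = (0.55557)·a + (0.83147)·b = (0.8885 - 0.3483i)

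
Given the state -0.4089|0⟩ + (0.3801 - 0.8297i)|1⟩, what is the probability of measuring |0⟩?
0.1672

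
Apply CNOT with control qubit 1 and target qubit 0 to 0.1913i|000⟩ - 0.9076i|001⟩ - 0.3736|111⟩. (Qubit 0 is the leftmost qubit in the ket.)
0.1913i|000⟩ - 0.9076i|001⟩ - 0.3736|011⟩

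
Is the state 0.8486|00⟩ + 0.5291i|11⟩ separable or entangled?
Entangled

Writing the state as a|00⟩ + b|01⟩ + c|10⟩ + d|11⟩, it is a product state iff ad − bc = 0.
Here (a, b, c, d) = (0.8486, 0, 0, 0.5291i): ad − bc = (0.8486)(0.5291i) − (0)(0) = 0.449i ≠ 0, so the state is entangled.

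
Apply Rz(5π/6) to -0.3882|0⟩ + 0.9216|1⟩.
(-0.1005 + 0.375i)|0⟩ + (0.2385 + 0.8902i)|1⟩

Rz(5π/6) = [[e^(−iθ/2), 0], [0, e^(iθ/2)]] with e^(±iθ/2) = cos(θ/2) ± i·sin(θ/2); θ = 5π/6, cos(θ/2) ≈ 0.258819, sin(θ/2) ≈ 0.965926.
With a = amp(|0⟩) = -0.3882 and b = amp(|1⟩) = 0.9216:
new amp(|0⟩) = (0.258819 - 0.965926i)·a = (-0.1005 + 0.375i)
new amp(|1⟩) = (0.258819 + 0.965926i)·b = (0.2385 + 0.8902i)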